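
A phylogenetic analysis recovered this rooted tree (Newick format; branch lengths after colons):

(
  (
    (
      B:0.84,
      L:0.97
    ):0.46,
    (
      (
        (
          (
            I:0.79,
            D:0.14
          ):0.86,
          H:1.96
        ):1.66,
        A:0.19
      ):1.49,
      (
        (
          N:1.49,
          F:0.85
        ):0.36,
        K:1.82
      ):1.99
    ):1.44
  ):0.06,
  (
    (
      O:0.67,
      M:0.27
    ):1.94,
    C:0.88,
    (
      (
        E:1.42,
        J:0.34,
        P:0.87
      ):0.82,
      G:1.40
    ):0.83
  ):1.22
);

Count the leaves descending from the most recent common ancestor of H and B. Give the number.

The MRCA of H and B is the node subtending ((B,L),((((I,D),H),A),((N,F),K))).
That clade contains 9 terminal taxa: A, B, D, F, H, I, K, L, N.

9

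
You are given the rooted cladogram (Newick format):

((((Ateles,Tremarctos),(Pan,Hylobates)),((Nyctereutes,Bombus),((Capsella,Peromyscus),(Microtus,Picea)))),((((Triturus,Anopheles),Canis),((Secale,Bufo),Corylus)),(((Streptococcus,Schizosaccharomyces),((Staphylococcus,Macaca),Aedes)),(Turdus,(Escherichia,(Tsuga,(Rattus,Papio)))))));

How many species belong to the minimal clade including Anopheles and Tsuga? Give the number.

16

The MRCA of Anopheles and Tsuga is the node subtending ((((Triturus,Anopheles),Canis),((Secale,Bufo),Corylus)),(((Streptococcus,Schizosaccharomyces),((Staphylococcus,Macaca),Aedes)),(Turdus,(Escherichia,(Tsuga,(Rattus,Papio)))))).
That clade contains 16 terminal taxa: Aedes, Anopheles, Bufo, Canis, Corylus, Escherichia, Macaca, Papio, Rattus, Schizosaccharomyces, Secale, Staphylococcus, Streptococcus, Triturus, Tsuga, Turdus.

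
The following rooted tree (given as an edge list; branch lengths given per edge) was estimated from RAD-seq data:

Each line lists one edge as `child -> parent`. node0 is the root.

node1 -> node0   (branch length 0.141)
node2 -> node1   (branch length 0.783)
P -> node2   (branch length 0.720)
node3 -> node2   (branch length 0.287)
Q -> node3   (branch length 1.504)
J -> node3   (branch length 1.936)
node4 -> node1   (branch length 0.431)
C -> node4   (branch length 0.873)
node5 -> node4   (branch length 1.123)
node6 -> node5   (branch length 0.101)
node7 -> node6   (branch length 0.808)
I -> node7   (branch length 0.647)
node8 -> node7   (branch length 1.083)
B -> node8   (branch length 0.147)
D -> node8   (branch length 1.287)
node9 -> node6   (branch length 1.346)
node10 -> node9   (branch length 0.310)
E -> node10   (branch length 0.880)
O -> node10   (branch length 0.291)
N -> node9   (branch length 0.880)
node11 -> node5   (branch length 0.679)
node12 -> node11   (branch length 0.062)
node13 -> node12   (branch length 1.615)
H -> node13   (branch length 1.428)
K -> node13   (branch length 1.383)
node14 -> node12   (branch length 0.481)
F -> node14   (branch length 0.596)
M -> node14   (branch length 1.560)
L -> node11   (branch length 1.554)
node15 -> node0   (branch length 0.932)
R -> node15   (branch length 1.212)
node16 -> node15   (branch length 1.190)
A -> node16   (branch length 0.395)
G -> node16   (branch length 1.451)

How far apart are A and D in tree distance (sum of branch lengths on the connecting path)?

The path runs A → … → MRCA → … → D; the MRCA is the root of the tree.
Branch lengths along that path: 0.395 + 1.190 + 0.932 + 0.141 + 0.431 + 1.123 + 0.101 + 0.808 + 1.083 + 1.287 = 7.491.

7.491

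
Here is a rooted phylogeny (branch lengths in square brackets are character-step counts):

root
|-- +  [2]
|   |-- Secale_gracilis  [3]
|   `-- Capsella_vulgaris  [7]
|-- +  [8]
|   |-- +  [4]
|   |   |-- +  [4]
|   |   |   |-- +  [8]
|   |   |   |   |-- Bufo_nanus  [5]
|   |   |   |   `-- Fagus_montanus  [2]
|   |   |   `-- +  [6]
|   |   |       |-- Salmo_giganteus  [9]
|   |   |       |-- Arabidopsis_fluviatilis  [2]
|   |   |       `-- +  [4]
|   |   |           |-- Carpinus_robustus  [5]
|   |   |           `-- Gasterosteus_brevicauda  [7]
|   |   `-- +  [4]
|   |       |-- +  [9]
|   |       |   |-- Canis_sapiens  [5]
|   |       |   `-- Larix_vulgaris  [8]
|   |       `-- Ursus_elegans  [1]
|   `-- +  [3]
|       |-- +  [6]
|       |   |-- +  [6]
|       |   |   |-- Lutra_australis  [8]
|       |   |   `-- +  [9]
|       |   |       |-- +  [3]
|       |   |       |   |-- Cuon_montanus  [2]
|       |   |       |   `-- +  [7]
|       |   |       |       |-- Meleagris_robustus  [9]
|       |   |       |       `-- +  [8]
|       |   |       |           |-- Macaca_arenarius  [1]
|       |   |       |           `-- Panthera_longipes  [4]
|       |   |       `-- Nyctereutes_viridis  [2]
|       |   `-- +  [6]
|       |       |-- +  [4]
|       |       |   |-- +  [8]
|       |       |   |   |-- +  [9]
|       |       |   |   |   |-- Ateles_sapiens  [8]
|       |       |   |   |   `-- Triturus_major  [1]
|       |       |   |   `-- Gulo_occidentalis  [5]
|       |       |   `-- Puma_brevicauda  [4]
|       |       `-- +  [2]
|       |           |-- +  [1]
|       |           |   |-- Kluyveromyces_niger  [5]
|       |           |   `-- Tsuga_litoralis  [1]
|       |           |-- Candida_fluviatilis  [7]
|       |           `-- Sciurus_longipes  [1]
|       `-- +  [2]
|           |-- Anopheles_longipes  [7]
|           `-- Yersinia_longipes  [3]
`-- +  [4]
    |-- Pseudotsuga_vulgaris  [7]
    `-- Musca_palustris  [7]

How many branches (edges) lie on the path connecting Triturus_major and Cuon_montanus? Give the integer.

9

The MRCA of Triturus_major and Cuon_montanus is the node subtending ((Lutra_australis,((Cuon_montanus,(Meleagris_robustus,(Macaca_arenarius,Panthera_longipes))),Nyctereutes_viridis)),((((Ateles_sapiens,Triturus_major),Gulo_occidentalis),Puma_brevicauda),((Kluyveromyces_niger,Tsuga_litoralis),Candida_fluviatilis,Sciurus_longipes))).
From Triturus_major up to that node: 5 branches. From Cuon_montanus up to the same node: 4 branches. Total: 5 + 4 = 9.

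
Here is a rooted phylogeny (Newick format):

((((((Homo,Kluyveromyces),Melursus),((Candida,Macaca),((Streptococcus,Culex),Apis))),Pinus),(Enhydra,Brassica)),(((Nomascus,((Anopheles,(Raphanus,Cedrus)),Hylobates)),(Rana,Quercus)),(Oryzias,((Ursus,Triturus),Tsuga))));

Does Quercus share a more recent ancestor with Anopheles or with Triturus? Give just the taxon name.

The MRCA of Quercus and Anopheles subtends ((Nomascus,((Anopheles,(Raphanus,Cedrus)),Hylobates)),(Rana,Quercus)) (7 taxa).
The MRCA of Quercus and Triturus subtends (((Nomascus,((Anopheles,(Raphanus,Cedrus)),Hylobates)),(Rana,Quercus)),(Oryzias,((Ursus,Triturus),Tsuga))) (11 taxa).
The first is nested inside the second, so Quercus shares a more recent common ancestor with Anopheles.

Anopheles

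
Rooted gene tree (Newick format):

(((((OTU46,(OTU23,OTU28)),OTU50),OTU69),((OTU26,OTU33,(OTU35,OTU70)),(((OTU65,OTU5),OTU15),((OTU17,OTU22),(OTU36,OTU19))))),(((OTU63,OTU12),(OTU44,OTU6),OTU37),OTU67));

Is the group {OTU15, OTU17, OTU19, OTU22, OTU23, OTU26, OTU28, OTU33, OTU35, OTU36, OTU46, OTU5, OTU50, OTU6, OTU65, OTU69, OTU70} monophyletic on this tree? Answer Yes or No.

The MRCA of the listed taxa is the root, so the smallest clade containing them is the whole tree.
That clade also contains OTU12, OTU37, OTU44, OTU63, OTU67, which are not in the proposed group, so the group is not monophyletic.

No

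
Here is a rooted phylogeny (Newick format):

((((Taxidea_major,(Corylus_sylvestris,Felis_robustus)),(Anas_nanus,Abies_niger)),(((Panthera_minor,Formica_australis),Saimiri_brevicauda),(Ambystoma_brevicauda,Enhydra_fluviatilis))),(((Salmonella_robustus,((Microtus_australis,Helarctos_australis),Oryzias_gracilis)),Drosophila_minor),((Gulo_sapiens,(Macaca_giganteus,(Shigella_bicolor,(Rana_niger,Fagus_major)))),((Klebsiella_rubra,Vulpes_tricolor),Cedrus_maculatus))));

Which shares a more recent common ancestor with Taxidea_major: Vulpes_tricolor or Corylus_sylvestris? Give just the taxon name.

Corylus_sylvestris

The MRCA of Taxidea_major and Corylus_sylvestris subtends (Taxidea_major,(Corylus_sylvestris,Felis_robustus)) (3 taxa).
The MRCA of Taxidea_major and Vulpes_tricolor is the root, subtending the entire tree (23 taxa).
The first is nested inside the second, so Taxidea_major shares a more recent common ancestor with Corylus_sylvestris.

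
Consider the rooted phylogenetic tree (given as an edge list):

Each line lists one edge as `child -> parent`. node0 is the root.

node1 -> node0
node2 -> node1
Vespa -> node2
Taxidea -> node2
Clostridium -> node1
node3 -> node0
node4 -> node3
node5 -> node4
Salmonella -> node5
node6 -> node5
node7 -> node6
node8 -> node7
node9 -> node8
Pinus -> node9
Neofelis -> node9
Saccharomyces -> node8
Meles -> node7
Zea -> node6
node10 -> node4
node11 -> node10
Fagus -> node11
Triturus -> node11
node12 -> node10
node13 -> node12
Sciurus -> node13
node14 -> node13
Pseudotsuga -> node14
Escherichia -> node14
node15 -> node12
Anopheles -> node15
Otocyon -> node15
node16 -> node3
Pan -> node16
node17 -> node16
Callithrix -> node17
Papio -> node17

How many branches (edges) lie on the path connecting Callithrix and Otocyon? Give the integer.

8

The MRCA of Callithrix and Otocyon is the node subtending (((Salmonella,((((Pinus,Neofelis),Saccharomyces),Meles),Zea)),((Fagus,Triturus),((Sciurus,(Pseudotsuga,Escherichia)),(Anopheles,Otocyon)))),(Pan,(Callithrix,Papio))).
From Callithrix up to that node: 3 branches. From Otocyon up to the same node: 5 branches. Total: 3 + 5 = 8.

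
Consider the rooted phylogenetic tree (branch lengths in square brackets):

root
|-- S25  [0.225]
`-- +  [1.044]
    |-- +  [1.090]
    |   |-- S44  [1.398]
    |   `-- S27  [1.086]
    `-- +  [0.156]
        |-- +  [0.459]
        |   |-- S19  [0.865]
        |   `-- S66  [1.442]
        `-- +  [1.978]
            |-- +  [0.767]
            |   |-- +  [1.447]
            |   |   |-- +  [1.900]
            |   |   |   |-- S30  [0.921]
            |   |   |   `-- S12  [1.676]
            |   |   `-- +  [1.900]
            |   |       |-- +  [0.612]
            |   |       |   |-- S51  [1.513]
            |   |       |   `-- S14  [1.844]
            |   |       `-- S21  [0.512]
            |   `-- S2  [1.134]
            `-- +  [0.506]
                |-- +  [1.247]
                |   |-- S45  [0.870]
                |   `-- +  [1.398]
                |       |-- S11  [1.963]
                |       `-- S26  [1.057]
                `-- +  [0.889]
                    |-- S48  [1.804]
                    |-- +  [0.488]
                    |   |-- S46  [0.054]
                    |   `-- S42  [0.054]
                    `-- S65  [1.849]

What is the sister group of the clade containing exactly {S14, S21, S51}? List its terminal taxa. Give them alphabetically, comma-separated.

The clade containing exactly {S14, S21, S51} attaches to the tree at the node subtending ((S30,S12),((S51,S14),S21)).
The other lineage descending from that same node — the sister group — is (S30,S12); its 2 tips in alphabetical order are the answer.

S12, S30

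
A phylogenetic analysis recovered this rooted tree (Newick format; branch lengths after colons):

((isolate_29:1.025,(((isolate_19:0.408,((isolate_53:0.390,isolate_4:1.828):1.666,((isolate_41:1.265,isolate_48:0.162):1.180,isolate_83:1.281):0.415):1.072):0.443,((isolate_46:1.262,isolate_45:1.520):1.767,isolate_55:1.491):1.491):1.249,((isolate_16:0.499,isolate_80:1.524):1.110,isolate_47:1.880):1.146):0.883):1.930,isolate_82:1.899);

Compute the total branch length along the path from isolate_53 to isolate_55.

The path runs isolate_53 → … → MRCA → … → isolate_55; the MRCA is the node subtending ((isolate_19,((isolate_53,isolate_4),((isolate_41,isolate_48),isolate_83))),((isolate_46,isolate_45),isolate_55)).
Branch lengths along that path: 0.390 + 1.666 + 1.072 + 0.443 + 1.491 + 1.491 = 6.553.

6.553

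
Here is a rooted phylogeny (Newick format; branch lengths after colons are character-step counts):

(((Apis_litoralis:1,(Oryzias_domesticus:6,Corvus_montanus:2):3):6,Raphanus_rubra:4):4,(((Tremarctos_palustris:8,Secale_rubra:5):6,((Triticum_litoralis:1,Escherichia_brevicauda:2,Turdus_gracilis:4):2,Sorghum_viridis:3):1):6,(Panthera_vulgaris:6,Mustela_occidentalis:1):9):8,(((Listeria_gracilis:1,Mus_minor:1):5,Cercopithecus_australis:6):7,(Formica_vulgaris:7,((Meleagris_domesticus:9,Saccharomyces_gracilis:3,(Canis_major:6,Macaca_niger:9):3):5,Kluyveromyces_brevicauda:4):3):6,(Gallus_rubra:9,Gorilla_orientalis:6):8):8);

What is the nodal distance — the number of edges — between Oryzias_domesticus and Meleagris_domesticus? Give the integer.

The MRCA of Oryzias_domesticus and Meleagris_domesticus is the root of the tree.
From Oryzias_domesticus up to that node: 4 branches. From Meleagris_domesticus up to the same node: 5 branches. Total: 4 + 5 = 9.

9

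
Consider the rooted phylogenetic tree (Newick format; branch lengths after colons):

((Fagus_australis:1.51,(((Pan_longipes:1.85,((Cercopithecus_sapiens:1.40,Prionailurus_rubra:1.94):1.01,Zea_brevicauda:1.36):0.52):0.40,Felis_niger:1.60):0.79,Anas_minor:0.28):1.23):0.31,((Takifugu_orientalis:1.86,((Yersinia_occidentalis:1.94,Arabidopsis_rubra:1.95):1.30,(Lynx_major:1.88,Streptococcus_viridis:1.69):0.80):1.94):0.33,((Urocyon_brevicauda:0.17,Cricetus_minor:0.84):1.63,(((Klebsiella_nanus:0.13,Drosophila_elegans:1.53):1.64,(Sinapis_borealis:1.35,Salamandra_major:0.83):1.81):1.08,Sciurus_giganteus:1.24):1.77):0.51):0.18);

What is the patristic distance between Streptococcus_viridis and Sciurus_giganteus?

The path runs Streptococcus_viridis → … → MRCA → … → Sciurus_giganteus; the MRCA is the node subtending ((Takifugu_orientalis,((Yersinia_occidentalis,Arabidopsis_rubra),(Lynx_major,Streptococcus_viridis))),((Urocyon_brevicauda,Cricetus_minor),(((Klebsiella_nanus,Drosophila_elegans),(Sinapis_borealis,Salamandra_major)),Sciurus_giganteus))).
Branch lengths along that path: 1.69 + 0.80 + 1.94 + 0.33 + 0.51 + 1.77 + 1.24 = 8.28.

8.28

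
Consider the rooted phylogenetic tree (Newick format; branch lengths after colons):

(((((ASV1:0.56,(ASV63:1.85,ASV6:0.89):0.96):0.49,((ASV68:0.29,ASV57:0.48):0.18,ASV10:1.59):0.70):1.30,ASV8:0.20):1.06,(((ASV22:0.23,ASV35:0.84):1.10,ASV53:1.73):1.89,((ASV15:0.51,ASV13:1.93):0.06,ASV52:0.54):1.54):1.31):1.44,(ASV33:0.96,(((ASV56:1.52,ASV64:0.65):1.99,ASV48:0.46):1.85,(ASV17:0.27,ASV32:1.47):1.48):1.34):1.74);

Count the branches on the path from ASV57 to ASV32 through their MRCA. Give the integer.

10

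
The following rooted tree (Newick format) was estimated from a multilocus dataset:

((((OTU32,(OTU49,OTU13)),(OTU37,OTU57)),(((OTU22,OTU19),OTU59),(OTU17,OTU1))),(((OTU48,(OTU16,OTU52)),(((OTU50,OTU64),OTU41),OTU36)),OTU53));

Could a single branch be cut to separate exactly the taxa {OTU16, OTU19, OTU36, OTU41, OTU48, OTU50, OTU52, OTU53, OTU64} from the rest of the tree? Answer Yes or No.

No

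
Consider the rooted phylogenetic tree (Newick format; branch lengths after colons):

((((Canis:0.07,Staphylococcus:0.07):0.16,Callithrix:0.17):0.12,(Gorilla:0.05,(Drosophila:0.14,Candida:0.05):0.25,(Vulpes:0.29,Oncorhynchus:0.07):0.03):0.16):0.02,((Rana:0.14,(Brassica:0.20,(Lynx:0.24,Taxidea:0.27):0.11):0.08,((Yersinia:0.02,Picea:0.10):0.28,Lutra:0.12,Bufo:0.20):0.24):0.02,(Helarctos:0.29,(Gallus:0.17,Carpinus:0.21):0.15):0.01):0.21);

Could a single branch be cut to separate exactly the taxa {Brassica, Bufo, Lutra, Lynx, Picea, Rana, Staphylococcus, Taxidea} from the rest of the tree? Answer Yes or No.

No

The MRCA of the listed taxa is the root, so the smallest clade containing them is the whole tree.
That clade also contains Callithrix, Candida, Canis, Carpinus, Drosophila, Gallus, Gorilla, Helarctos, Oncorhynchus, Vulpes, Yersinia, which are not in the proposed group, so the group is not monophyletic.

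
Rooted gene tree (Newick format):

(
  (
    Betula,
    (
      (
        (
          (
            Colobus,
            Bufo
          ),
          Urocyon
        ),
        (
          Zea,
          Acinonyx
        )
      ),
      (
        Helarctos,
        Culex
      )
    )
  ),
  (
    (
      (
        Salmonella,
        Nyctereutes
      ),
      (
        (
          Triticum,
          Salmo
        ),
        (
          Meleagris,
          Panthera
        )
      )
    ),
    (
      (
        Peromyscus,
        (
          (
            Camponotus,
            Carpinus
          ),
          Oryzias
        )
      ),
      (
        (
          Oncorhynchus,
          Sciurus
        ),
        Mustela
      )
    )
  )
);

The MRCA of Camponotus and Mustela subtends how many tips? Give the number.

7

The MRCA of Camponotus and Mustela is the node subtending ((Peromyscus,((Camponotus,Carpinus),Oryzias)),((Oncorhynchus,Sciurus),Mustela)).
That clade contains 7 terminal taxa: Camponotus, Carpinus, Mustela, Oncorhynchus, Oryzias, Peromyscus, Sciurus.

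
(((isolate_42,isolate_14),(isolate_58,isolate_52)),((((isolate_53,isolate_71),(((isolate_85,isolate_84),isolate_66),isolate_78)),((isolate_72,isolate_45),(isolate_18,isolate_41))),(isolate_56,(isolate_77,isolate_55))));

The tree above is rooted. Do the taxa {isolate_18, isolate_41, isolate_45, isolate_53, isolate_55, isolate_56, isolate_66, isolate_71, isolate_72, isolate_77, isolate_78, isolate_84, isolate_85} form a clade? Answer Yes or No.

Yes

The most recent common ancestor of these taxa subtends ((((isolate_53,isolate_71),(((isolate_85,isolate_84),isolate_66),isolate_78)),((isolate_72,isolate_45),(isolate_18,isolate_41))),(isolate_56,(isolate_77,isolate_55))).
That clade has exactly 13 tips — every listed taxon and nothing else — so the group is monophyletic.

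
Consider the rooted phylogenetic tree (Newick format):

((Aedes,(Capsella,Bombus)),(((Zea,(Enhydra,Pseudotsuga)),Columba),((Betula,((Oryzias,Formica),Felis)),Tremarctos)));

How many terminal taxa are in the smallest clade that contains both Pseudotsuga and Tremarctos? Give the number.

The MRCA of Pseudotsuga and Tremarctos is the node subtending (((Zea,(Enhydra,Pseudotsuga)),Columba),((Betula,((Oryzias,Formica),Felis)),Tremarctos)).
That clade contains 9 terminal taxa: Betula, Columba, Enhydra, Felis, Formica, Oryzias, Pseudotsuga, Tremarctos, Zea.

9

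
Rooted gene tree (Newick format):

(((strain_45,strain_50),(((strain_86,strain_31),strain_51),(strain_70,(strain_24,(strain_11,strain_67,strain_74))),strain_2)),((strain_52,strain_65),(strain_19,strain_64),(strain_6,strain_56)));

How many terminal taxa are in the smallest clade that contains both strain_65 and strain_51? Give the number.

17

The MRCA of strain_65 and strain_51 is the root, so the clade is the entire tree.
That clade contains 17 terminal taxa: strain_11, strain_19, strain_2, strain_24, strain_31, strain_45, strain_50, strain_51, strain_52, strain_56, strain_6, strain_64, strain_65, strain_67, strain_70, strain_74, strain_86.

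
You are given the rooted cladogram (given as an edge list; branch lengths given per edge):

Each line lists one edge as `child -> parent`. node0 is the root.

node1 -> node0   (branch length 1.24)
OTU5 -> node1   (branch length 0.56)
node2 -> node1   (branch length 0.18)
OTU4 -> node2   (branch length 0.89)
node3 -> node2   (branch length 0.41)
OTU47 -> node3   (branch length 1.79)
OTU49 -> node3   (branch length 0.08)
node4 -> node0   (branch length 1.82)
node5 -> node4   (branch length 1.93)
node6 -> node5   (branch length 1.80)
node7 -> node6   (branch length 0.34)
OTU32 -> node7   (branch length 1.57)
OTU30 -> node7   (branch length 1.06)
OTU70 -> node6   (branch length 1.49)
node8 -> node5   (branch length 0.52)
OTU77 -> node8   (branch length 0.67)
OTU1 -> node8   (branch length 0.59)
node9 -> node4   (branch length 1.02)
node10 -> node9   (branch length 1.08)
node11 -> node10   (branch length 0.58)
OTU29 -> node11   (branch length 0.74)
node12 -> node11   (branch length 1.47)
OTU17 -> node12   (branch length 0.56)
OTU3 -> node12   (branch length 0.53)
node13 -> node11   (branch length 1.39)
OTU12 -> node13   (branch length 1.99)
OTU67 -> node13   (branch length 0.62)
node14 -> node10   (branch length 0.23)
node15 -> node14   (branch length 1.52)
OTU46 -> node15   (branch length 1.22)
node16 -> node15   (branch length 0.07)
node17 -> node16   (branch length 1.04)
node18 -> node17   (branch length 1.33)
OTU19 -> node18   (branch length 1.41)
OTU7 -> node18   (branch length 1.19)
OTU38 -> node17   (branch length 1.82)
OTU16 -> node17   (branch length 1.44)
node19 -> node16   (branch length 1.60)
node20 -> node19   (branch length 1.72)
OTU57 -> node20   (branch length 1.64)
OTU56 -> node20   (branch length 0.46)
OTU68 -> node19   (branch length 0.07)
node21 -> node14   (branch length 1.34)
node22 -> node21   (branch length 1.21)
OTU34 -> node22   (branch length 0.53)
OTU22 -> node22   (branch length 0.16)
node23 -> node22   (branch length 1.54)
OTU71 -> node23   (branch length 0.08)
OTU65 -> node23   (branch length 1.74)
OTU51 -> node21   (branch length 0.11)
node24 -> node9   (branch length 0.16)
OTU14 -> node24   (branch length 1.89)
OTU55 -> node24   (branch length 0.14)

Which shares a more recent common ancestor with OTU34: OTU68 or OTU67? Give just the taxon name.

The MRCA of OTU34 and OTU68 subtends ((OTU46,(((OTU19,OTU7),OTU38,OTU16),((OTU57,OTU56),OTU68))),((OTU34,OTU22,(OTU71,OTU65)),OTU51)) (13 taxa).
The MRCA of OTU34 and OTU67 subtends ((OTU29,(OTU17,OTU3),(OTU12,OTU67)),((OTU46,(((OTU19,OTU7),OTU38,OTU16),((OTU57,OTU56),OTU68))),((OTU34,OTU22,(OTU71,OTU65)),OTU51))) (18 taxa).
The first is nested inside the second, so OTU34 shares a more recent common ancestor with OTU68.

OTU68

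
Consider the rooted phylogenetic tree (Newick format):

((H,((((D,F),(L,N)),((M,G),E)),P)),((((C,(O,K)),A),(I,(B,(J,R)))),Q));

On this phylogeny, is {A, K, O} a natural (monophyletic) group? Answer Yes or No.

No

The MRCA of the listed taxa subtends ((C,(O,K)),A).
That clade also contains C, which is not in the proposed group, so the group is not monophyletic.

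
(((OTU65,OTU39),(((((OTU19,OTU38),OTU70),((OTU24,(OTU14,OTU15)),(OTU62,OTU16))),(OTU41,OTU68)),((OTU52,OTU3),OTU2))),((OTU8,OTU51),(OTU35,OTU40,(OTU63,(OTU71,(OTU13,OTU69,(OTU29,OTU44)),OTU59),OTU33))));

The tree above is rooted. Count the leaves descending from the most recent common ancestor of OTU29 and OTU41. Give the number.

27

The MRCA of OTU29 and OTU41 is the root, so the clade is the entire tree.
That clade contains 27 terminal taxa: OTU13, OTU14, OTU15, OTU16, OTU19, OTU2, OTU24, OTU29, OTU3, OTU33, OTU35, OTU38, OTU39, OTU40, OTU41, OTU44, OTU51, OTU52, OTU59, OTU62, OTU63, OTU65, OTU68, OTU69, OTU70, OTU71, OTU8.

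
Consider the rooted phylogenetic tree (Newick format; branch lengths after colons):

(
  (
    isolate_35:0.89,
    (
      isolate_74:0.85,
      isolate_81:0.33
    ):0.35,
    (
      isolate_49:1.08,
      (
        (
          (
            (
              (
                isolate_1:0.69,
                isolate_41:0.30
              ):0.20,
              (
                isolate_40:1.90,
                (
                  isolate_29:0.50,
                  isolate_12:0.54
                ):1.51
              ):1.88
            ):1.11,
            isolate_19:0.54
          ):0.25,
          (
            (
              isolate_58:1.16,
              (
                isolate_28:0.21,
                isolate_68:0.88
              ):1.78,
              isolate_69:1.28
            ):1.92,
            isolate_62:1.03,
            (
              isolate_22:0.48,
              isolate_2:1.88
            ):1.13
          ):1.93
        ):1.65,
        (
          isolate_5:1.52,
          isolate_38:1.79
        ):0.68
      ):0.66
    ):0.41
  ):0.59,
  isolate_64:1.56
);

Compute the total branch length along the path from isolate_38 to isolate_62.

7.08

The path runs isolate_38 → … → MRCA → … → isolate_62; the MRCA is the node subtending (((((isolate_1,isolate_41),(isolate_40,(isolate_29,isolate_12))),isolate_19),((isolate_58,(isolate_28,isolate_68),isolate_69),isolate_62,(isolate_22,isolate_2))),(isolate_5,isolate_38)).
Branch lengths along that path: 1.79 + 0.68 + 1.65 + 1.93 + 1.03 = 7.08.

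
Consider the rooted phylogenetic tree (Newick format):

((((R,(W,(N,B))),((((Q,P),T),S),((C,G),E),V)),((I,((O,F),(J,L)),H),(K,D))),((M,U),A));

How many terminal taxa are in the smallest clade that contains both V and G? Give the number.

The MRCA of V and G is the node subtending ((((Q,P),T),S),((C,G),E),V).
That clade contains 8 terminal taxa: C, E, G, P, Q, S, T, V.

8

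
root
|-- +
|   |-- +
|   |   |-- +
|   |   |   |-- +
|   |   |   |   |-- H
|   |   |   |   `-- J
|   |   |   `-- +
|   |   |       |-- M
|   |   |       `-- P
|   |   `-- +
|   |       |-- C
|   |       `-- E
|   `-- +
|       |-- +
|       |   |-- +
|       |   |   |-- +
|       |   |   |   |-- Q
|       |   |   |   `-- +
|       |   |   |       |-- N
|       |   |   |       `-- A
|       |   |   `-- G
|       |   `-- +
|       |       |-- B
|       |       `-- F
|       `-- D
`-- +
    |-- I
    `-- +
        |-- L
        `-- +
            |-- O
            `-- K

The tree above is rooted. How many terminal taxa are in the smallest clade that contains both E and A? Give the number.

13

The MRCA of E and A is the node subtending ((((H,J),(M,P)),(C,E)),((((Q,(N,A)),G),(B,F)),D)).
That clade contains 13 terminal taxa: A, B, C, D, E, F, G, H, J, M, N, P, Q.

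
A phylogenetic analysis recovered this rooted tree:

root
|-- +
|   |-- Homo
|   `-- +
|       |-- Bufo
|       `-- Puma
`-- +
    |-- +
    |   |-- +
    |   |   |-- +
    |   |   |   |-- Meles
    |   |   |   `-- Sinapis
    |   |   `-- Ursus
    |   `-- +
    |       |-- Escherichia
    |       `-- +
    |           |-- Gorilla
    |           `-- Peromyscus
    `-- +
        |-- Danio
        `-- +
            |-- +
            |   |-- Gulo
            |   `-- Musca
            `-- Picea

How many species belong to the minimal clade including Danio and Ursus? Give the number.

10

The MRCA of Danio and Ursus is the node subtending ((((Meles,Sinapis),Ursus),(Escherichia,(Gorilla,Peromyscus))),(Danio,((Gulo,Musca),Picea))).
That clade contains 10 terminal taxa: Danio, Escherichia, Gorilla, Gulo, Meles, Musca, Peromyscus, Picea, Sinapis, Ursus.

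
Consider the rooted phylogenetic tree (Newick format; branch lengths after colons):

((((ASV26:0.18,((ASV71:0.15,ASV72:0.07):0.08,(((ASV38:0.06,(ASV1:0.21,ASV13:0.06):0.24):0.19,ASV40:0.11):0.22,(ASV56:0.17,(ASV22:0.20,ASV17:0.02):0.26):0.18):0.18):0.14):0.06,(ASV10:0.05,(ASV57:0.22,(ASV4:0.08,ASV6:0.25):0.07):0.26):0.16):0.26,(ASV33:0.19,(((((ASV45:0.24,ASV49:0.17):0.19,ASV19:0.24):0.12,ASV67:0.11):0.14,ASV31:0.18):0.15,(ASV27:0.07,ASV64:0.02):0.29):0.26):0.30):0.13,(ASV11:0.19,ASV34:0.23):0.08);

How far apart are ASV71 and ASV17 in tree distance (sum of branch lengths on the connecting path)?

The path runs ASV71 → … → MRCA → … → ASV17; the MRCA is the node subtending ((ASV71,ASV72),(((ASV38,(ASV1,ASV13)),ASV40),(ASV56,(ASV22,ASV17)))).
Branch lengths along that path: 0.15 + 0.08 + 0.18 + 0.18 + 0.26 + 0.02 = 0.87.

0.87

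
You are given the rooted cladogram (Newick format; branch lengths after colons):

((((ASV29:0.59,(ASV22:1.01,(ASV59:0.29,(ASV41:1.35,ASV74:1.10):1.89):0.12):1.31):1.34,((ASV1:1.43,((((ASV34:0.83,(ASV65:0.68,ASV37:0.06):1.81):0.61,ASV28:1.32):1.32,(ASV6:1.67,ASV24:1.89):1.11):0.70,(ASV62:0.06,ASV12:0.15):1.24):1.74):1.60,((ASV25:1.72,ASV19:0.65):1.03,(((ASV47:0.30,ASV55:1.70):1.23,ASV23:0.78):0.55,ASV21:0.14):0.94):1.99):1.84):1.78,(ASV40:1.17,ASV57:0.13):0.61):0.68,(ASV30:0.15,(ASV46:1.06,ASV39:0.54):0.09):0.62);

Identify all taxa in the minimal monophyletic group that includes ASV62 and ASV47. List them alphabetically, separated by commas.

ASV1, ASV12, ASV19, ASV21, ASV23, ASV24, ASV25, ASV28, ASV34, ASV37, ASV47, ASV55, ASV6, ASV62, ASV65

Tracing ASV62: it sits inside (ASV62,ASV12).
Tracing ASV47: it sits inside (ASV47,ASV55).
The smallest clade enclosing both is ((ASV1,((((ASV34,(ASV65,ASV37)),ASV28),(ASV6,ASV24)),(ASV62,ASV12))),((ASV25,ASV19),(((ASV47,ASV55),ASV23),ASV21))); the answer is its 15 terminal taxa in alphabetical order.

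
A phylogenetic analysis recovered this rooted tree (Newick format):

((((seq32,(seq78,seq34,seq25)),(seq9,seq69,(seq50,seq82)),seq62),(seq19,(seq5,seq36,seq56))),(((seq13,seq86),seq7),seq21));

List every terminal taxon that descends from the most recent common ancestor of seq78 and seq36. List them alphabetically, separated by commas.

seq19, seq25, seq32, seq34, seq36, seq5, seq50, seq56, seq62, seq69, seq78, seq82, seq9

Tracing seq78: it sits inside (seq78,seq34,seq25).
Tracing seq36: it sits inside (seq5,seq36,seq56).
The smallest clade enclosing both is (((seq32,(seq78,seq34,seq25)),(seq9,seq69,(seq50,seq82)),seq62),(seq19,(seq5,seq36,seq56))); the answer is its 13 terminal taxa in alphabetical order.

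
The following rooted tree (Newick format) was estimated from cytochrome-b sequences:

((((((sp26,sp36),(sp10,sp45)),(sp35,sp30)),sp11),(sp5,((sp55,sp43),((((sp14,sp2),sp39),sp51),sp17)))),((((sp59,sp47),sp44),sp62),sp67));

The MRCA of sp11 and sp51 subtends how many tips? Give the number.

15

The MRCA of sp11 and sp51 is the node subtending (((((sp26,sp36),(sp10,sp45)),(sp35,sp30)),sp11),(sp5,((sp55,sp43),((((sp14,sp2),sp39),sp51),sp17)))).
That clade contains 15 terminal taxa: sp10, sp11, sp14, sp17, sp2, sp26, sp30, sp35, sp36, sp39, sp43, sp45, sp5, sp51, sp55.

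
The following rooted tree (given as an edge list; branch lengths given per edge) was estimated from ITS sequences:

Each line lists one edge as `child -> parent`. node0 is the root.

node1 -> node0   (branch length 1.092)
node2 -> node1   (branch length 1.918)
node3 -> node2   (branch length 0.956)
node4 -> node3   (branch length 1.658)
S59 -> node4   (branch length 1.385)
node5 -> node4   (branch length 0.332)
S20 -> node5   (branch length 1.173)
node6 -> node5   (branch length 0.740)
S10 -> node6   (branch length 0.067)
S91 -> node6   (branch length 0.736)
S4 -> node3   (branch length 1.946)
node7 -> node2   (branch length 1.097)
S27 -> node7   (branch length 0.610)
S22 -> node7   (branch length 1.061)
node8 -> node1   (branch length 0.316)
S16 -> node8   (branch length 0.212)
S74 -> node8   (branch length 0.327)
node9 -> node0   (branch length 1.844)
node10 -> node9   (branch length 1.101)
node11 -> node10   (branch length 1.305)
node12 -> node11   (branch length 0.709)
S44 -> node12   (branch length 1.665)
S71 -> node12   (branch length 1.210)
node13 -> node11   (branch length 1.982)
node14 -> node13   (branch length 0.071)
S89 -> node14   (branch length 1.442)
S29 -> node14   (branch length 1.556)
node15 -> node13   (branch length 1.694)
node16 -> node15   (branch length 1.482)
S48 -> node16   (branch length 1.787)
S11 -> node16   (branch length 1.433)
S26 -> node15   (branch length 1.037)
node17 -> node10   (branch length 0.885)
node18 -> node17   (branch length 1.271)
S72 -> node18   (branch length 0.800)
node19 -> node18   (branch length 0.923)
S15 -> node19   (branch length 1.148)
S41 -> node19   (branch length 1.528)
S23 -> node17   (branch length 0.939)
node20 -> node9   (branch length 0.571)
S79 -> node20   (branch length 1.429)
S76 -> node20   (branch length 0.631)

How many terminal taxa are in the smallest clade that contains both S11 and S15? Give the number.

The MRCA of S11 and S15 is the node subtending (((S44,S71),((S89,S29),((S48,S11),S26))),((S72,(S15,S41)),S23)).
That clade contains 11 terminal taxa: S11, S15, S23, S26, S29, S41, S44, S48, S71, S72, S89.

11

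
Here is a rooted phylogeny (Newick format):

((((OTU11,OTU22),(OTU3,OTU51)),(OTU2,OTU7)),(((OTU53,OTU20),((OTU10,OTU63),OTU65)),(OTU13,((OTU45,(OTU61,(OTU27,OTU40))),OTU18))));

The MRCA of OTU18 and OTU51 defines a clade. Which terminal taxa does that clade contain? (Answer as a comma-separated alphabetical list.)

Tracing OTU18: it sits inside ((OTU45,(OTU61,(OTU27,OTU40))),OTU18).
Tracing OTU51: it sits inside (OTU3,OTU51).
The smallest clade enclosing both is the whole tree (their MRCA is the root), so the answer is all 17 tips in alphabetical order.

OTU10, OTU11, OTU13, OTU18, OTU2, OTU20, OTU22, OTU27, OTU3, OTU40, OTU45, OTU51, OTU53, OTU61, OTU63, OTU65, OTU7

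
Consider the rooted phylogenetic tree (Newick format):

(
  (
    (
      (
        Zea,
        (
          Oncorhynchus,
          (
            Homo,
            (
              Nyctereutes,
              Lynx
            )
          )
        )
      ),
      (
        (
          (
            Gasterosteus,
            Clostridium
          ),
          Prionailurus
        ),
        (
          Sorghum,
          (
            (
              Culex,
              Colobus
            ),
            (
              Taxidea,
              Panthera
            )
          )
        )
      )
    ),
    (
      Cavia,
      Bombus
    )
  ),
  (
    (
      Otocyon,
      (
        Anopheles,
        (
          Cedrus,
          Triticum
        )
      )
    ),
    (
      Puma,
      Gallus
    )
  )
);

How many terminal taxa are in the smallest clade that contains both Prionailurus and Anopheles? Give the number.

The MRCA of Prionailurus and Anopheles is the root, so the clade is the entire tree.
That clade contains 21 terminal taxa: Anopheles, Bombus, Cavia, Cedrus, Clostridium, Colobus, Culex, Gallus, Gasterosteus, Homo, Lynx, Nyctereutes, Oncorhynchus, Otocyon, Panthera, Prionailurus, Puma, Sorghum, Taxidea, Triticum, Zea.

21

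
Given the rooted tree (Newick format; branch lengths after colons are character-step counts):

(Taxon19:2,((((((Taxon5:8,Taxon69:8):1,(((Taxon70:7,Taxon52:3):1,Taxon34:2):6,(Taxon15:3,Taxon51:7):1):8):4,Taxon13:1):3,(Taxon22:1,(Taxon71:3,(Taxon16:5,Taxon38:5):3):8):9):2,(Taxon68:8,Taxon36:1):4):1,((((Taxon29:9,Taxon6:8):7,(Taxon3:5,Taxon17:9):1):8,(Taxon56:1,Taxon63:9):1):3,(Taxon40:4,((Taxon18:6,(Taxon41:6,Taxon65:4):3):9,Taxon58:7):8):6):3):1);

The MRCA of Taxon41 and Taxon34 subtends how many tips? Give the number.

25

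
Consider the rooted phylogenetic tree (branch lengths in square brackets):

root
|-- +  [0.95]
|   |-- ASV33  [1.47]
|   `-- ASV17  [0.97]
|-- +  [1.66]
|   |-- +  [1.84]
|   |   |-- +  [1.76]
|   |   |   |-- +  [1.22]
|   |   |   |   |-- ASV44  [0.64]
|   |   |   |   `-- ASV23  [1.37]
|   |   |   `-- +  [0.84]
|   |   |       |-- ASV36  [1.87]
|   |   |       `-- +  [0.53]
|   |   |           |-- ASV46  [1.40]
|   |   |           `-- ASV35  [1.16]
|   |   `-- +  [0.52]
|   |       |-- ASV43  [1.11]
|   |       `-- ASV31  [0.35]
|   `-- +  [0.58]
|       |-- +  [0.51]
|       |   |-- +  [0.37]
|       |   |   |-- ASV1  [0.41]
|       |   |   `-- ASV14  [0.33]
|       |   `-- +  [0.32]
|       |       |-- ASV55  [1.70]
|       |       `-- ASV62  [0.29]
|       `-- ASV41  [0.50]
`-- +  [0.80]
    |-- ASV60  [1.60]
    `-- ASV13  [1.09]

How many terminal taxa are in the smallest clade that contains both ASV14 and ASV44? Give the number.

The MRCA of ASV14 and ASV44 is the node subtending ((((ASV44,ASV23),(ASV36,(ASV46,ASV35))),(ASV43,ASV31)),(((ASV1,ASV14),(ASV55,ASV62)),ASV41)).
That clade contains 12 terminal taxa: ASV1, ASV14, ASV23, ASV31, ASV35, ASV36, ASV41, ASV43, ASV44, ASV46, ASV55, ASV62.

12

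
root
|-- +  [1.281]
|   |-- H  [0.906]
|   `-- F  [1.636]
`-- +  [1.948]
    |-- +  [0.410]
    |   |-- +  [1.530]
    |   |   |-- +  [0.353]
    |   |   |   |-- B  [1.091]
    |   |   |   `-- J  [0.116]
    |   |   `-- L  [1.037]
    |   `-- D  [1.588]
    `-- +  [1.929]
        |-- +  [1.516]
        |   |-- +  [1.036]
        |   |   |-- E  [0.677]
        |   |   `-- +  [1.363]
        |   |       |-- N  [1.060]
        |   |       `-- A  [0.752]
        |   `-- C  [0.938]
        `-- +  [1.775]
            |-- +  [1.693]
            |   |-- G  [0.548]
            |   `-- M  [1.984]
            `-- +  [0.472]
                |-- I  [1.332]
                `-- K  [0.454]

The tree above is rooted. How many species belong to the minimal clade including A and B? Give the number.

12

The MRCA of A and B is the node subtending ((((B,J),L),D),(((E,(N,A)),C),((G,M),(I,K)))).
That clade contains 12 terminal taxa: A, B, C, D, E, G, I, J, K, L, M, N.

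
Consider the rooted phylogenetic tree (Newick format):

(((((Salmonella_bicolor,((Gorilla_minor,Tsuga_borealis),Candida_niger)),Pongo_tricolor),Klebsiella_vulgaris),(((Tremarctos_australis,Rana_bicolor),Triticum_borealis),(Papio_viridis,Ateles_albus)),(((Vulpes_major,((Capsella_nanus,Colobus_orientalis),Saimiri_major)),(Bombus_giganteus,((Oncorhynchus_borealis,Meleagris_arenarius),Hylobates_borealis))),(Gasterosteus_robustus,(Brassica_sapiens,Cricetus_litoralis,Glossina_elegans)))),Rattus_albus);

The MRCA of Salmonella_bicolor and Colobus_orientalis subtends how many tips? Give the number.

23

The MRCA of Salmonella_bicolor and Colobus_orientalis is the node subtending ((((Salmonella_bicolor,((Gorilla_minor,Tsuga_borealis),Candida_niger)),Pongo_tricolor),Klebsiella_vulgaris),(((Tremarctos_australis,Rana_bicolor),Triticum_borealis),(Papio_viridis,Ateles_albus)),(((Vulpes_major,((Capsella_nanus,Colobus_orientalis),Saimiri_major)),(Bombus_giganteus,((Oncorhynchus_borealis,Meleagris_arenarius),Hylobates_borealis))),(Gasterosteus_robustus,(Brassica_sapiens,Cricetus_litoralis,Glossina_elegans)))).
That clade contains 23 terminal taxa: Ateles_albus, Bombus_giganteus, Brassica_sapiens, Candida_niger, Capsella_nanus, Colobus_orientalis, Cricetus_litoralis, Gasterosteus_robustus, Glossina_elegans, Gorilla_minor, Hylobates_borealis, Klebsiella_vulgaris, Meleagris_arenarius, Oncorhynchus_borealis, Papio_viridis, Pongo_tricolor, Rana_bicolor, Saimiri_major, Salmonella_bicolor, Tremarctos_australis, Triticum_borealis, Tsuga_borealis, Vulpes_major.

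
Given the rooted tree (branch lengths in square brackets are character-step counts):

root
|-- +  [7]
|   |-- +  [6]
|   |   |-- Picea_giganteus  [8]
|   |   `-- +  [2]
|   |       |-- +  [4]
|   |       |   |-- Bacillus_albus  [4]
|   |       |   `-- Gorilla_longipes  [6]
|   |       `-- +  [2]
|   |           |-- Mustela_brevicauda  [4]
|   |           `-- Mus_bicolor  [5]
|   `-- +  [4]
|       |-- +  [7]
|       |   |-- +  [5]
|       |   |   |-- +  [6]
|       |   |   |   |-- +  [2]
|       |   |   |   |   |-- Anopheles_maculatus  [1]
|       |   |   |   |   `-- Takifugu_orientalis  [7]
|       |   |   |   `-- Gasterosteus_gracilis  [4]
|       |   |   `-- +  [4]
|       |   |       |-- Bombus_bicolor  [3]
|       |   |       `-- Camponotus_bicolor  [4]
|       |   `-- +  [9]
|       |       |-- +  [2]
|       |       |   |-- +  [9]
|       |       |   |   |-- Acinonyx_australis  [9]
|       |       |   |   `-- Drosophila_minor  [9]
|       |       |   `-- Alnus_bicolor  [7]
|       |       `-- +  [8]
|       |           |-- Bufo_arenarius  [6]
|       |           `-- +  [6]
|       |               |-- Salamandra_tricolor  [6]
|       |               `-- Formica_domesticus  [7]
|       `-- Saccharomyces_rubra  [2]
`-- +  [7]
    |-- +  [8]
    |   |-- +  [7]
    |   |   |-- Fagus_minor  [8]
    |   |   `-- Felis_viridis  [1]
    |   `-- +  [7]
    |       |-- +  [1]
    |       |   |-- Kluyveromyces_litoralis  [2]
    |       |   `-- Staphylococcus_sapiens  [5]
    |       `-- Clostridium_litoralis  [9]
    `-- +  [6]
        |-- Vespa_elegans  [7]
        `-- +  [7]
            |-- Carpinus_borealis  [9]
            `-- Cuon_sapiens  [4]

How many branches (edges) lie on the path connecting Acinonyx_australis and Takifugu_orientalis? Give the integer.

The MRCA of Acinonyx_australis and Takifugu_orientalis is the node subtending ((((Anopheles_maculatus,Takifugu_orientalis),Gasterosteus_gracilis),(Bombus_bicolor,Camponotus_bicolor)),(((Acinonyx_australis,Drosophila_minor),Alnus_bicolor),(Bufo_arenarius,(Salamandra_tricolor,Formica_domesticus)))).
From Acinonyx_australis up to that node: 4 branches. From Takifugu_orientalis up to the same node: 4 branches. Total: 4 + 4 = 8.

8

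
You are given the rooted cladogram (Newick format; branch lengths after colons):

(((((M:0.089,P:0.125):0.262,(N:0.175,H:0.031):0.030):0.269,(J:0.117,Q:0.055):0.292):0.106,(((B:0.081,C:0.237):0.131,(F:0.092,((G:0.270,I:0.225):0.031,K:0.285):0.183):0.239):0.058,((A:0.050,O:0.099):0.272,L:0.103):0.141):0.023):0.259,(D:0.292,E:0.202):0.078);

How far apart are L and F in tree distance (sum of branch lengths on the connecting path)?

0.633

The path runs L → … → MRCA → … → F; the MRCA is the node subtending (((B,C),(F,((G,I),K))),((A,O),L)).
Branch lengths along that path: 0.103 + 0.141 + 0.058 + 0.239 + 0.092 = 0.633.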